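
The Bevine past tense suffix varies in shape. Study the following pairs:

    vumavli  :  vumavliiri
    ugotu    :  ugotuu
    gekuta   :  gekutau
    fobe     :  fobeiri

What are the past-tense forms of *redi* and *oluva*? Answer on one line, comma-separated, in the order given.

The suffix is conditioned by the last vowel: -iri when the last vowel of the stem is a front vowel (*vumavli*, *fobe*); -u when the last vowel of the stem is a back vowel (*ugotu*, *gekuta*).
*redi*: last vowel = /i/, a front vowel → -iri → *rediiri*.
*oluva* — last vowel /a/ (a back vowel) → -u → *oluvau*.

rediiri, oluvau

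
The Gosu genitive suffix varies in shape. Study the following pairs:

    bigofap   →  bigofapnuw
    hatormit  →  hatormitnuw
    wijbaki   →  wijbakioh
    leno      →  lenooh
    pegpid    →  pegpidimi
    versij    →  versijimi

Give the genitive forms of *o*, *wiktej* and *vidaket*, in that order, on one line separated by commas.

The suffix is conditioned by the final sound: -nuw when the stem ends in a voiceless consonant (*bigofap*, *hatormit*); -imi when the stem ends in a voiced consonant (*pegpid*, *versij*); -oh when the stem ends in a vowel (*wijbaki*, *leno*).
*o*: final sound = /o/, a vowel → -oh → *ooh*.
The final sound of *wiktej* is /j/, which is a voiced consonant, so the suffix is -imi, giving *wiktejimi*.
The final sound of *vidaket* is /t/, which is a voiceless consonant, so the suffix is -nuw, giving *vidaketnuw*.

ooh, wiktejimi, vidaketnuw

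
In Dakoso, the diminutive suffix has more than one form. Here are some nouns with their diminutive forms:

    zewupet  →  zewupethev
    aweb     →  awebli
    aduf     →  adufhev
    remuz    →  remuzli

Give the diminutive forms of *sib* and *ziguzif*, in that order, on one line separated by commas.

The suffix is conditioned by the final consonant: -hev when the stem ends in a voiceless consonant (*zewupet*, *aduf*); -li when the stem ends in a voiced consonant (*aweb*, *remuz*).
*sib* — final consonant /b/ (voiced) → -li → *sibli*.
*ziguzif*: final consonant = /f/, voiceless → -hev → *ziguzifhev*.

sibli, ziguzifhev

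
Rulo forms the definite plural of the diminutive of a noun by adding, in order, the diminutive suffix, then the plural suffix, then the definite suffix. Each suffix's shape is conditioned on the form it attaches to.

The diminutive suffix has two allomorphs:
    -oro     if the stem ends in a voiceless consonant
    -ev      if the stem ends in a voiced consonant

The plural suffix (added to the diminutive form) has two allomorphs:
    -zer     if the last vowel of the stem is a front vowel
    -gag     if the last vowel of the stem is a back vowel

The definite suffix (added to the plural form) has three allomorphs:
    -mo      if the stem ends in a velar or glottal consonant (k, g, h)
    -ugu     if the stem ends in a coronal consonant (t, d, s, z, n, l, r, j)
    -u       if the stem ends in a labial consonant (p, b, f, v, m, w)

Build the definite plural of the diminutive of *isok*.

Since the final consonant of *isok* is /k/ (voiceless), it takes -oro, giving *isokoro*.
The last vowel of the diminutive form *isokoro* is /o/, which is a back vowel, so the plural suffix is -gag, giving *isokorogag*.
The plural form *isokorogag* — final consonant /g/ (velar/glottal) → -mo → *isokorogagmo*.

isokorogagmo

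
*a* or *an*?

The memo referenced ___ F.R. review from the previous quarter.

an

The indefinite article is chosen by the initial *sound* of the following word, not its spelling.
The initialism *F.R.* is read letter by letter; the first letter, F, is pronounced /ɛf/, which begins with a vowel sound.
So the article is *an*: The memo referenced an F.R. review from the previous quarter.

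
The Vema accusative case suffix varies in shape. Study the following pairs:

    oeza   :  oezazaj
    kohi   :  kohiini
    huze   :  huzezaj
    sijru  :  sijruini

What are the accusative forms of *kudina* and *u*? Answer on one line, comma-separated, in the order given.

Looking at the last vowel of each stem: -ini when the last vowel of the stem is a high vowel (*kohi*, *sijru*); -zaj when the last vowel of the stem is a non-high vowel (*oeza*, *huze*).
*kudina*: last vowel = /a/, a non-high vowel → -zaj → *kudinazaj*.
*u*: last vowel = /u/, a high vowel → -ini → *uini*.

kudinazaj, uini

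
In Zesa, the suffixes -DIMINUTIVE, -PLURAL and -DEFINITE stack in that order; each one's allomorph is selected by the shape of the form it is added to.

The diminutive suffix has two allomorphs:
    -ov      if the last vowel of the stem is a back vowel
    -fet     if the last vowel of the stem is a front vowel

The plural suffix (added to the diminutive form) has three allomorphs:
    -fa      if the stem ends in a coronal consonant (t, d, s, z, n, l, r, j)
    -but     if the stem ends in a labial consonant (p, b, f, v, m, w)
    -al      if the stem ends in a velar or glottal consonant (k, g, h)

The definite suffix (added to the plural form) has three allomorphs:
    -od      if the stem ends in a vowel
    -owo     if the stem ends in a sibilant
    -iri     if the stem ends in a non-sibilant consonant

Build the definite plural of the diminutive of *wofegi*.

wofegifetfaod

The last vowel of *wofegi* is /i/, which is a front vowel, so the diminutive suffix is -fet, giving *wofegifet*.
The diminutive form *wofegifet* — final consonant /t/ (coronal) → -fa → *wofegifetfa*.
The final sound of the plural form *wofegifetfa* is /a/, which is a vowel, so the definite suffix is -od, giving *wofegifetfaod*.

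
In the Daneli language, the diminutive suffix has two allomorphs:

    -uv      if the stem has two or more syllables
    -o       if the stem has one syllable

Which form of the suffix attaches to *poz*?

-o

*poz* (one syllable) → -o.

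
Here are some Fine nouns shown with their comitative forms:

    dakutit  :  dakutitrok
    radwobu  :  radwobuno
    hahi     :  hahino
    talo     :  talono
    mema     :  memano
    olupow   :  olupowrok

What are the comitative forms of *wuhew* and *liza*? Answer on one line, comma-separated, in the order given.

The alternation tracks the final sound of the stem — -rok when the stem ends in a consonant (*dakutit*, *olupow*); -no when the stem ends in a vowel (*radwobu*, *hahi*, *talo*, *mema*).
Since the final sound of *wuhew* is /w/ (a consonant), it takes -rok, giving *wuhewrok*.
Since the final sound of *liza* is /a/ (a vowel), it takes -no, giving *lizano*.

wuhewrok, lizano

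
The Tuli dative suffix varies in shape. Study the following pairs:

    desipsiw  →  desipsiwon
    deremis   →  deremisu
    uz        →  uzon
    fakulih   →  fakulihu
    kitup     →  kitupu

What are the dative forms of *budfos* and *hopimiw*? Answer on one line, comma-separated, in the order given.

budfosu, hopimiwon

The alternation tracks the final consonant of the stem — -u when the stem ends in a voiceless consonant (*deremis*, *fakulih*, *kitup*); -on when the stem ends in a voiced consonant (*desipsiw*, *uz*).
*budfos*: final consonant = /s/, voiceless → -u → *budfosu*.
*hopimiw* — final consonant /w/ (voiced) → -on → *hopimiwon*.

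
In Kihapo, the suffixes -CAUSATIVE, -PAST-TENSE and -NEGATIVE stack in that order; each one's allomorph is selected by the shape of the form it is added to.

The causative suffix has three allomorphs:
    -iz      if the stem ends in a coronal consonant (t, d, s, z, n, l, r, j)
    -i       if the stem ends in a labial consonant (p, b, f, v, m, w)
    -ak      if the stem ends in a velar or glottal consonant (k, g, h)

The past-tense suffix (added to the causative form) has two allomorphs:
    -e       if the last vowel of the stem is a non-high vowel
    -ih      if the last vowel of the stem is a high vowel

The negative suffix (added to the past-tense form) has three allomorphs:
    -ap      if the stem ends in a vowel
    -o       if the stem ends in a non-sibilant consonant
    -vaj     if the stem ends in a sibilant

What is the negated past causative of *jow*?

jowiiho

*jow*: final consonant = /w/, labial → -i → *jowi*.
The causative form *jowi*: last vowel = /i/, a high vowel → -ih → *jowiih*.
The past-tense form *jowiih* — final sound /h/ (a non-sibilant consonant) → -o → *jowiiho*.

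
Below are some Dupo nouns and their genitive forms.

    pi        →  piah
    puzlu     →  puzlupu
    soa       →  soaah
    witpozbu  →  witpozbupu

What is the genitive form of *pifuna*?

Looking at the last vowel of each stem: -pu when the last vowel of the stem is a rounded vowel (*puzlu*, *witpozbu*); -ah when the last vowel of the stem is an unrounded vowel (*pi*, *soa*).
*pifuna* — last vowel /a/ (an unrounded vowel) → -ah → *pifunaah*.

pifunaah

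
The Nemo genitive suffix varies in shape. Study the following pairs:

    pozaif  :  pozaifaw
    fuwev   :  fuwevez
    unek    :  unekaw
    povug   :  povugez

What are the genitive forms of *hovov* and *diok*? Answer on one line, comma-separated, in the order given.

The alternation tracks the final consonant of the stem — -aw when the stem ends in a voiceless consonant (*pozaif*, *unek*); -ez when the stem ends in a voiced consonant (*fuwev*, *povug*).
*hovov*: final consonant = /v/, voiced → -ez → *hovovez*.
Since the final consonant of *diok* is /k/ (voiceless), it takes -aw, giving *diokaw*.

hovovez, diokaw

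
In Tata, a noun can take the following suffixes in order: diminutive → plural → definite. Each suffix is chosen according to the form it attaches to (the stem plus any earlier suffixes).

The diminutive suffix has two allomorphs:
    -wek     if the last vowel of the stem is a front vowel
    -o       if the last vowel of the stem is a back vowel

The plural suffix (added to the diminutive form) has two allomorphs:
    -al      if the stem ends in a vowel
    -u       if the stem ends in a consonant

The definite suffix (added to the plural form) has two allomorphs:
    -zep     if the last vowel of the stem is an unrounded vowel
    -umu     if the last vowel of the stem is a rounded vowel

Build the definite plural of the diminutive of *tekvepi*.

tekvepiwekuumu

Since the last vowel of *tekvepi* is /i/ (a front vowel), it takes -wek, giving *tekvepiwek*.
The diminutive form *tekvepiwek* — final sound /k/ (a consonant) → -u → *tekvepiweku*.
The last vowel of the plural form *tekvepiweku* is /u/, which is a rounded vowel, so the definite suffix is -umu, giving *tekvepiwekuumu*.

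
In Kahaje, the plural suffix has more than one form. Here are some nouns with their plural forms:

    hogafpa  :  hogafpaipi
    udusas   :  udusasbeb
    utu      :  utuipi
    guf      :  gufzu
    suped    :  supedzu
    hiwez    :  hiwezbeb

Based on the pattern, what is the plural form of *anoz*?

anozbeb

The pattern is sibilance of the final sound: -beb when the stem ends in a sibilant (*udusas*, *hiwez*); -zu when the stem ends in a non-sibilant consonant (*guf*, *suped*); -ipi when the stem ends in a vowel (*hogafpa*, *utu*).
Since the final sound of *anoz* is /z/ (a sibilant), it takes -beb, giving *anozbeb*.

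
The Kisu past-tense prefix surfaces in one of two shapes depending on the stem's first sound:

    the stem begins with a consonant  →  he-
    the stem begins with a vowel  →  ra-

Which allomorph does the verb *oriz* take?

ra-

*oriz*: first sound = /o/, a vowel → ra-.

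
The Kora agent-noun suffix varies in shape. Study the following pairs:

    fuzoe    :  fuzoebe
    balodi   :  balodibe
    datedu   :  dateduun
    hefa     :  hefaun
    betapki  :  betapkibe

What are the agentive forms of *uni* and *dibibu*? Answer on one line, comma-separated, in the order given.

Looking at the last vowel of each stem: -be when the last vowel of the stem is a front vowel (*fuzoe*, *balodi*, *betapki*); -un when the last vowel of the stem is a back vowel (*datedu*, *hefa*).
*uni*: last vowel = /i/, a front vowel → -be → *unibe*.
*dibibu* — last vowel /u/ (a back vowel) → -un → *dibibuun*.

unibe, dibibuun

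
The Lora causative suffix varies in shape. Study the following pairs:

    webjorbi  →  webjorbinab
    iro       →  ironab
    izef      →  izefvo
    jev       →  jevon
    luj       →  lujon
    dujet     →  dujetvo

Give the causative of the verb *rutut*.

The pattern is voicing of the final sound: -vo when the stem ends in a voiceless consonant (*izef*, *dujet*); -on when the stem ends in a voiced consonant (*jev*, *luj*); -nab when the stem ends in a vowel (*webjorbi*, *iro*).
Since the final sound of *rutut* is /t/ (a voiceless consonant), it takes -vo, giving *rututvo*.

rututvo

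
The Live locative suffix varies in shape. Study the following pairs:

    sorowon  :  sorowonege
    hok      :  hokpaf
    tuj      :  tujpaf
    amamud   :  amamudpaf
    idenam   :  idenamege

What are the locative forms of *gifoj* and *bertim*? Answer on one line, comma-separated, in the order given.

gifojpaf, bertimege

The pattern is nasality of the final consonant: -ege when the stem ends in a nasal (*sorowon*, *idenam*); -paf when the stem ends in a non-nasal consonant (*hok*, *tuj*, *amamud*).
*gifoj*: final consonant = /j/, non-nasal → -paf → *gifojpaf*.
*bertim* — final consonant /m/ (a nasal) → -ege → *bertimege*.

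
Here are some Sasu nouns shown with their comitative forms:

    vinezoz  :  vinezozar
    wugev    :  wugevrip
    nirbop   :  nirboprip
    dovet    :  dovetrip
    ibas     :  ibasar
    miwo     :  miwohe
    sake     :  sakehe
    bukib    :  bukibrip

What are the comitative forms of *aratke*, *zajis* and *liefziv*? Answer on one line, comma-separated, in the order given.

Looking at the final sound of each stem: -ar when the stem ends in a sibilant (*vinezoz*, *ibas*); -rip when the stem ends in a non-sibilant consonant (*wugev*, *nirbop*, *dovet*, *bukib*); -he when the stem ends in a vowel (*miwo*, *sake*).
*aratke*: final sound = /e/, a vowel → -he → *aratkehe*.
Since the final sound of *zajis* is /s/ (a sibilant), it takes -ar, giving *zajisar*.
The final sound of *liefziv* is /v/, which is a non-sibilant consonant, so the suffix is -rip, giving *liefzivrip*.

aratkehe, zajisar, liefzivrip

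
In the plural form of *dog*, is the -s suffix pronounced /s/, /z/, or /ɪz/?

/z/

The stem *dog* ends in a voiced non-sibilant sound.
The plural suffix surfaces as /ɪz/ after sibilants, /s/ after other voiceless consonants, and /z/ after other voiced sounds.
So the plural -s on *dog* is pronounced /z/.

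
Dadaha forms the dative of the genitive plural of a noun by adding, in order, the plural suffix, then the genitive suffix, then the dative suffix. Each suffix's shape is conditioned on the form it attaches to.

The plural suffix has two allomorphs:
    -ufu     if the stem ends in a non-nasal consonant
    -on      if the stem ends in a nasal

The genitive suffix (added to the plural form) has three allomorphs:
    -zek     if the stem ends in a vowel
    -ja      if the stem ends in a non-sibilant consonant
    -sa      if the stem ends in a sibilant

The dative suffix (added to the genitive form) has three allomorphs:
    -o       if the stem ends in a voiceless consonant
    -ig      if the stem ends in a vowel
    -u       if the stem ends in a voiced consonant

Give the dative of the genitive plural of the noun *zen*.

zenonjaig

The final consonant of *zen* is /n/, which is a nasal, so the plural suffix is -on, giving *zenon*.
The final sound of the plural form *zenon* is /n/, which is a non-sibilant consonant, so the genitive suffix is -ja, giving *zenonja*.
The genitive form *zenonja* — final sound /a/ (a vowel) → -ig → *zenonjaig*.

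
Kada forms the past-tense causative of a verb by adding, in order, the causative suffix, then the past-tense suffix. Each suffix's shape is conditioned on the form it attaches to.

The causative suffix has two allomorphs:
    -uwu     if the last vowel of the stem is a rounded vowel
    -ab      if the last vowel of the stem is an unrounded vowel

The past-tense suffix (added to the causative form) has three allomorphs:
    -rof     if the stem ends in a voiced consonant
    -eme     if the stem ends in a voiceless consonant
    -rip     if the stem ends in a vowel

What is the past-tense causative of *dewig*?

Since the last vowel of *dewig* is /i/ (an unrounded vowel), it takes -ab, giving *dewigab*.
The causative form *dewigab*: final sound = /b/, a voiced consonant → -rof → *dewigabrof*.

dewigabrof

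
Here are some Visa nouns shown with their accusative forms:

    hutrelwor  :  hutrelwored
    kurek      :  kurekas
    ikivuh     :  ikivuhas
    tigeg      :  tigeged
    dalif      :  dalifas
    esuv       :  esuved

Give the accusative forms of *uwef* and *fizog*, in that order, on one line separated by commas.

The suffix is conditioned by the final consonant: -as when the stem ends in a voiceless consonant (*kurek*, *ikivuh*, *dalif*); -ed when the stem ends in a voiced consonant (*hutrelwor*, *tigeg*, *esuv*).
*uwef* — final consonant /f/ (voiceless) → -as → *uwefas*.
The final consonant of *fizog* is /g/, which is voiced, so the suffix is -ed, giving *fizoged*.

uwefas, fizoged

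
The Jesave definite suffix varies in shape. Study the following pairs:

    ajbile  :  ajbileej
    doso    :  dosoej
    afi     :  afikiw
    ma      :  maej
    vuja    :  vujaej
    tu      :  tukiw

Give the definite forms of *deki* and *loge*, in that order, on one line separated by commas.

The alternation tracks the last vowel of the stem — -kiw when the last vowel of the stem is a high vowel (*afi*, *tu*); -ej when the last vowel of the stem is a non-high vowel (*ajbile*, *doso*, *ma*, *vuja*).
*deki*: last vowel = /i/, a high vowel → -kiw → *dekikiw*.
*loge* — last vowel /e/ (a non-high vowel) → -ej → *logeej*.

dekikiw, logeej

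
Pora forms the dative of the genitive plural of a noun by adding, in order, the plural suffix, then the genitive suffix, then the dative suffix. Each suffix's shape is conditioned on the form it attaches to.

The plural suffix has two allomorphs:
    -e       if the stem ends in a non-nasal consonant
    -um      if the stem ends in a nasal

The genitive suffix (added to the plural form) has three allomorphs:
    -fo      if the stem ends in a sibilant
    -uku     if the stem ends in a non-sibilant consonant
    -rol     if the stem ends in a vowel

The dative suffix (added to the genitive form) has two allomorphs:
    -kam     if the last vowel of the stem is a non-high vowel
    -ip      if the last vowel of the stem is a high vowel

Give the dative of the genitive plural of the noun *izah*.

izaherolkam

Since the final consonant of *izah* is /h/ (non-nasal), it takes -e, giving *izahe*.
The plural form *izahe*: final sound = /e/, a vowel → -rol → *izaherol*.
The genitive form *izaherol* — last vowel /o/ (a non-high vowel) → -kam → *izaherolkam*.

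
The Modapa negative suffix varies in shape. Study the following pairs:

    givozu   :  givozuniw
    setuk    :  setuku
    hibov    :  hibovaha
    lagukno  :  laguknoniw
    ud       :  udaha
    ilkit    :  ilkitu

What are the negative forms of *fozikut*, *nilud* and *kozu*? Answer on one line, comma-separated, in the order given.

fozikutu, niludaha, kozuniw

The pattern is voicing of the final sound: -u when the stem ends in a voiceless consonant (*setuk*, *ilkit*); -aha when the stem ends in a voiced consonant (*hibov*, *ud*); -niw when the stem ends in a vowel (*givozu*, *lagukno*).
*fozikut*: final sound = /t/, a voiceless consonant → -u → *fozikutu*.
The final sound of *nilud* is /d/, which is a voiced consonant, so the suffix is -aha, giving *niludaha*.
The final sound of *kozu* is /u/, which is a vowel, so the suffix is -niw, giving *kozuniw*.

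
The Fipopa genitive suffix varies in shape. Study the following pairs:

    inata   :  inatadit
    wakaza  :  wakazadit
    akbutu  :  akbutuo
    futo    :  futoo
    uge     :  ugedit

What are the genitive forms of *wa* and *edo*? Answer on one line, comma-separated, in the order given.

The pattern is rounding harmony: -o when the last vowel of the stem is a rounded vowel (*akbutu*, *futo*); -dit when the last vowel of the stem is an unrounded vowel (*inata*, *wakaza*, *uge*).
The last vowel of *wa* is /a/, which is an unrounded vowel, so the suffix is -dit, giving *wadit*.
Since the last vowel of *edo* is /o/ (a rounded vowel), it takes -o, giving *edoo*.

wadit, edoo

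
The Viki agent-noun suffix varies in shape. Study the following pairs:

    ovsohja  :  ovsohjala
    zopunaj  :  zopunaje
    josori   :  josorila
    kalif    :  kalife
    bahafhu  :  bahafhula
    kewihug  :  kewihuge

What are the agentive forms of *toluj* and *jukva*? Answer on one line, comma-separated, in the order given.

toluje, jukvala

The suffix is conditioned by the final sound: -e when the stem ends in a consonant (*zopunaj*, *kalif*, *kewihug*); -la when the stem ends in a vowel (*ovsohja*, *josori*, *bahafhu*).
*toluj*: final sound = /j/, a consonant → -e → *toluje*.
Since the final sound of *jukva* is /a/ (a vowel), it takes -la, giving *jukvala*.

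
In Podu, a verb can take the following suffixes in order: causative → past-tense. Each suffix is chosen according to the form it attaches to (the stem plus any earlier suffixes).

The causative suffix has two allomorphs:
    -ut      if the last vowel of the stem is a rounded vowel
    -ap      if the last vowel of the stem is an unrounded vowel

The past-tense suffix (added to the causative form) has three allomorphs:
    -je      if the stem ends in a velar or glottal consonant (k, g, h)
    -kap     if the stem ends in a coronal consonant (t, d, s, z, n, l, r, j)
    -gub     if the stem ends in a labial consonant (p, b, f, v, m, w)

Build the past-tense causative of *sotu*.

*sotu*: last vowel = /u/, a rounded vowel → -ut → *sotuut*.
The final consonant of the causative form *sotuut* is /t/, which is coronal, so the past-tense suffix is -kap, giving *sotuutkap*.

sotuutkap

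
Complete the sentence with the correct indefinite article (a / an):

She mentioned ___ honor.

an

The indefinite article is chosen by the initial *sound* of the following word, not its spelling.
*honor* begins with the sound /ɒ/ (silent h) — a vowel sound.
So the article is *an*: She mentioned an honor.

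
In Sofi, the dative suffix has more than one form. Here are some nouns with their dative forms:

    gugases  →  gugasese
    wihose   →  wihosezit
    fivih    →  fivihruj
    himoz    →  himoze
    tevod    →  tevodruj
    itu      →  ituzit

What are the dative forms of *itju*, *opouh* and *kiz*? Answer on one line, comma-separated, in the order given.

itjuzit, opouhruj, kize

The pattern is sibilance of the final sound: -e when the stem ends in a sibilant (*gugases*, *himoz*); -ruj when the stem ends in a non-sibilant consonant (*fivih*, *tevod*); -zit when the stem ends in a vowel (*wihose*, *itu*).
Since the final sound of *itju* is /u/ (a vowel), it takes -zit, giving *itjuzit*.
Since the final sound of *opouh* is /h/ (a non-sibilant consonant), it takes -ruj, giving *opouhruj*.
Since the final sound of *kiz* is /z/ (a sibilant), it takes -e, giving *kize*.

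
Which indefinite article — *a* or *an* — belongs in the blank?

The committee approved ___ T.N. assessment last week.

a

The indefinite article is chosen by the initial *sound* of the following word, not its spelling.
The initialism *T.N.* is read letter by letter; the first letter, T, is pronounced /tiː/, which begins with a consonant sound.
So the article is *a*: The committee approved a T.N. assessment last week.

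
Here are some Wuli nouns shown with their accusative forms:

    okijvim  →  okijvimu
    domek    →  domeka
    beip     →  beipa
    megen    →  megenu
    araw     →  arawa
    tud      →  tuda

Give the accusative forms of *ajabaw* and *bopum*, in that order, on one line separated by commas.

The suffix is conditioned by the final consonant: -u when the stem ends in a nasal (*okijvim*, *megen*); -a when the stem ends in a non-nasal consonant (*domek*, *beip*, *araw*, *tud*).
The final consonant of *ajabaw* is /w/, which is non-nasal, so the suffix is -a, giving *ajabawa*.
*bopum*: final consonant = /m/, a nasal → -u → *bopumu*.

ajabawa, bopumu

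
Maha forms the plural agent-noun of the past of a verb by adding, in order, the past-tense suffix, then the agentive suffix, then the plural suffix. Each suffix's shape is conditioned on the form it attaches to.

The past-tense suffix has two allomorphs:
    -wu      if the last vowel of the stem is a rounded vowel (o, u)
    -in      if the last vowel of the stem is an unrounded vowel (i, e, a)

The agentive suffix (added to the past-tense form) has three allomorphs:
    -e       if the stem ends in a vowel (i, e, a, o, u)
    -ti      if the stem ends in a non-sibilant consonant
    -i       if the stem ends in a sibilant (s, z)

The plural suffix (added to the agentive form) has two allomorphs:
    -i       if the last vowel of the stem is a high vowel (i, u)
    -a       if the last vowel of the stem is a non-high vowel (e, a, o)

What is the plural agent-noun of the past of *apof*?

Since the last vowel of *apof* is /o/ (a rounded vowel), it takes -wu, giving *apofwu*.
Since the final sound of the past-tense form *apofwu* is /u/ (a vowel), it takes -e, giving *apofwue*.
Since the last vowel of the agentive form *apofwue* is /e/ (a non-high vowel), it takes -a, giving *apofwuea*.

apofwuea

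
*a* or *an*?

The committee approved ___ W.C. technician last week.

The indefinite article is chosen by the initial *sound* of the following word, not its spelling.
The initialism *W.C.* is read letter by letter; the first letter, W, is pronounced /ˈdʌbəl.juː/, which begins with a consonant sound.
So the article is *a*: The committee approved a W.C. technician last week.

a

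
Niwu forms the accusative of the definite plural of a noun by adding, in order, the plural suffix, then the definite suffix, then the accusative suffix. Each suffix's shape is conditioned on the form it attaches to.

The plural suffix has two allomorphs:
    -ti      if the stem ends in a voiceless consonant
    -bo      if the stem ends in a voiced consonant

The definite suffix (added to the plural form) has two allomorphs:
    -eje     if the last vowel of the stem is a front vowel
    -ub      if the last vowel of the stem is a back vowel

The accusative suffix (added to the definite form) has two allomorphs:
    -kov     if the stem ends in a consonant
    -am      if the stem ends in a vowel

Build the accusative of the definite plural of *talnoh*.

talnohtiejeam

*talnoh* — final consonant /h/ (voiceless) → -ti → *talnohti*.
The plural form *talnohti* — last vowel /i/ (a front vowel) → -eje → *talnohtieje*.
Since the final sound of the definite form *talnohtieje* is /e/ (a vowel), it takes -am, giving *talnohtiejeam*.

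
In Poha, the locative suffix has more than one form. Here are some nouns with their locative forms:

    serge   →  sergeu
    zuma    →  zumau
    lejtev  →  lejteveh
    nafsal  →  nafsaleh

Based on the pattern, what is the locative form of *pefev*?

Looking at the final sound of each stem: -eh when the stem ends in a consonant (*lejtev*, *nafsal*); -u when the stem ends in a vowel (*serge*, *zuma*).
The final sound of *pefev* is /v/, which is a consonant, so the suffix is -eh, giving *pefeveh*.

pefeveh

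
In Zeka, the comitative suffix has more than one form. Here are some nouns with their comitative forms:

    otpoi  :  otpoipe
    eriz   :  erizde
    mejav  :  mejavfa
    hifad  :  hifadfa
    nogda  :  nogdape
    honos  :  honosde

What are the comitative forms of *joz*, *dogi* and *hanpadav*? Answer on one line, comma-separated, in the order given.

jozde, dogipe, hanpadavfa

The alternation tracks the final sound of the stem — -de when the stem ends in a sibilant (*eriz*, *honos*); -fa when the stem ends in a non-sibilant consonant (*mejav*, *hifad*); -pe when the stem ends in a vowel (*otpoi*, *nogda*).
The final sound of *joz* is /z/, which is a sibilant, so the suffix is -de, giving *jozde*.
Since the final sound of *dogi* is /i/ (a vowel), it takes -pe, giving *dogipe*.
*hanpadav* — final sound /v/ (a non-sibilant consonant) → -fa → *hanpadavfa*.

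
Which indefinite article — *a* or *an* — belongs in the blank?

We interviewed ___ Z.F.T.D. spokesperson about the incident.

The indefinite article is chosen by the initial *sound* of the following word, not its spelling.
The initialism *Z.F.T.D.* is read letter by letter; the first letter, Z, is pronounced /ziː/, which begins with a consonant sound.
So the article is *a*: We interviewed a Z.F.T.D. spokesperson about the incident.

a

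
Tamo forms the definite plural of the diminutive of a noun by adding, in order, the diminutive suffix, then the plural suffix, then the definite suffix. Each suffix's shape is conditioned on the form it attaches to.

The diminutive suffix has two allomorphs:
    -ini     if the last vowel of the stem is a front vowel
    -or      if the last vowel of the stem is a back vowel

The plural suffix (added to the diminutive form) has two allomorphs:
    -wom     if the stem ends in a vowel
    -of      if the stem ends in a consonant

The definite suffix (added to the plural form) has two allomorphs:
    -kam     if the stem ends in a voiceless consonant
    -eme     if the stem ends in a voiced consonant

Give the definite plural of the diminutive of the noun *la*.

Since the last vowel of *la* is /a/ (a back vowel), it takes -or, giving *laor*.
The diminutive form *laor* — final sound /r/ (a consonant) → -of → *laorof*.
The plural form *laorof*: final consonant = /f/, voiceless → -kam → *laorofkam*.

laorofkam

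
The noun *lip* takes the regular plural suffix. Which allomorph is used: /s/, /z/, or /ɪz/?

/s/

The stem *lip* ends in a voiceless non-sibilant consonant.
The plural suffix surfaces as /ɪz/ after sibilants, /s/ after other voiceless consonants, and /z/ after other voiced sounds.
So the plural -s on *lip* is pronounced /s/.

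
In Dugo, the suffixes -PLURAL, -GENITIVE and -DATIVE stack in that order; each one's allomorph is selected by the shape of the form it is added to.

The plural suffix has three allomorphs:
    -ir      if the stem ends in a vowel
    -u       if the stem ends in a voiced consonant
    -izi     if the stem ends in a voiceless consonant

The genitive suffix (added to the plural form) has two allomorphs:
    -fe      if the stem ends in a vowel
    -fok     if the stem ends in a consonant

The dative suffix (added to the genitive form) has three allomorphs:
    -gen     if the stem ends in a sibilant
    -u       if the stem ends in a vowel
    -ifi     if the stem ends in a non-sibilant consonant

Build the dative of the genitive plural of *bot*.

Since the final sound of *bot* is /t/ (a voiceless consonant), it takes -izi, giving *botizi*.
The final sound of the plural form *botizi* is /i/, which is a vowel, so the genitive suffix is -fe, giving *botizife*.
The genitive form *botizife*: final sound = /e/, a vowel → -u → *botizifeu*.

botizifeu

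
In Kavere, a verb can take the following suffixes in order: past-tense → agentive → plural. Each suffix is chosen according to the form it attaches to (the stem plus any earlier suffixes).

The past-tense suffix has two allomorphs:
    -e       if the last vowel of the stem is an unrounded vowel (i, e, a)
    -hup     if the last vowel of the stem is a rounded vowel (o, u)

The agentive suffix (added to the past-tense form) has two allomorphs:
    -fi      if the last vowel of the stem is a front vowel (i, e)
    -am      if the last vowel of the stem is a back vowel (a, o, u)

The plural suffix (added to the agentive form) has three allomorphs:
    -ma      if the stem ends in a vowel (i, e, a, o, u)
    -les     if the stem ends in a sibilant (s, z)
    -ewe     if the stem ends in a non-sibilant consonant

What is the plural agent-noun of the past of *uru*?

uruhupamewe

Since the last vowel of *uru* is /u/ (a rounded vowel), it takes -hup, giving *uruhup*.
The past-tense form *uruhup*: last vowel = /u/, a back vowel → -am → *uruhupam*.
Since the final sound of the agentive form *uruhupam* is /m/ (a non-sibilant consonant), it takes -ewe, giving *uruhupamewe*.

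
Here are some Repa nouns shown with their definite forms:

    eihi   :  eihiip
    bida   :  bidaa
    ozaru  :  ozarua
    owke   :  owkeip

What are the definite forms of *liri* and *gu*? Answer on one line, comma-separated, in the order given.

liriip, gua

The pattern is front/back vowel harmony: -ip when the last vowel of the stem is a front vowel (*eihi*, *owke*); -a when the last vowel of the stem is a back vowel (*bida*, *ozaru*).
*liri* — last vowel /i/ (a front vowel) → -ip → *liriip*.
*gu*: last vowel = /u/, a back vowel → -a → *gua*.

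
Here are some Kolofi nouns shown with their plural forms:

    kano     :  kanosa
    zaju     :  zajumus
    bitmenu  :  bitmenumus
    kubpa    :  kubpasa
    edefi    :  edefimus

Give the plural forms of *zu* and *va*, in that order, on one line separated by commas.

The alternation tracks the last vowel of the stem — -mus when the last vowel of the stem is a high vowel (*zaju*, *bitmenu*, *edefi*); -sa when the last vowel of the stem is a non-high vowel (*kano*, *kubpa*).
*zu*: last vowel = /u/, a high vowel → -mus → *zumus*.
The last vowel of *va* is /a/, which is a non-high vowel, so the suffix is -sa, giving *vasa*.

zumus, vasa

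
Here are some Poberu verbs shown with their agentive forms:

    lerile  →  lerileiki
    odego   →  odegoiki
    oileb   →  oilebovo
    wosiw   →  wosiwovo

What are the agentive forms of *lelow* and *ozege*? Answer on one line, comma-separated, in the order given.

The suffix is conditioned by the final sound: -ovo when the stem ends in a consonant (*oileb*, *wosiw*); -iki when the stem ends in a vowel (*lerile*, *odego*).
The final sound of *lelow* is /w/, which is a consonant, so the suffix is -ovo, giving *lelowovo*.
*ozege*: final sound = /e/, a vowel → -iki → *ozegeiki*.

lelowovo, ozegeiki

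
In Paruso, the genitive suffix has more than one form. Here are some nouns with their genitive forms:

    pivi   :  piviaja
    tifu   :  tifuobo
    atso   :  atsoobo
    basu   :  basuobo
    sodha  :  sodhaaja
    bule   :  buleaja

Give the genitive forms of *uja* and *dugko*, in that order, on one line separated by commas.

The pattern is rounding harmony: -obo when the last vowel of the stem is a rounded vowel (*tifu*, *atso*, *basu*); -aja when the last vowel of the stem is an unrounded vowel (*pivi*, *sodha*, *bule*).
Since the last vowel of *uja* is /a/ (an unrounded vowel), it takes -aja, giving *ujaaja*.
The last vowel of *dugko* is /o/, which is a rounded vowel, so the suffix is -obo, giving *dugkoobo*.

ujaaja, dugkoobo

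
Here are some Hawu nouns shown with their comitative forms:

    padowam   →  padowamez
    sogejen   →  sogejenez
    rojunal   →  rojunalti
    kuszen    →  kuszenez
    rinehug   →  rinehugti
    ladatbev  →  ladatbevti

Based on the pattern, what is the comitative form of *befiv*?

The alternation tracks the final consonant of the stem — -ez when the stem ends in a nasal (*padowam*, *sogejen*, *kuszen*); -ti when the stem ends in a non-nasal consonant (*rojunal*, *rinehug*, *ladatbev*).
*befiv*: final consonant = /v/, non-nasal → -ti → *befivti*.

befivti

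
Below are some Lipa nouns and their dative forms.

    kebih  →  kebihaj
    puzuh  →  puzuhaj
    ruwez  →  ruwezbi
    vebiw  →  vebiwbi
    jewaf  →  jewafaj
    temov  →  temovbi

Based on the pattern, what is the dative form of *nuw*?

The alternation tracks the final consonant of the stem — -aj when the stem ends in a voiceless consonant (*kebih*, *puzuh*, *jewaf*); -bi when the stem ends in a voiced consonant (*ruwez*, *vebiw*, *temov*).
*nuw*: final consonant = /w/, voiced → -bi → *nuwbi*.

nuwbi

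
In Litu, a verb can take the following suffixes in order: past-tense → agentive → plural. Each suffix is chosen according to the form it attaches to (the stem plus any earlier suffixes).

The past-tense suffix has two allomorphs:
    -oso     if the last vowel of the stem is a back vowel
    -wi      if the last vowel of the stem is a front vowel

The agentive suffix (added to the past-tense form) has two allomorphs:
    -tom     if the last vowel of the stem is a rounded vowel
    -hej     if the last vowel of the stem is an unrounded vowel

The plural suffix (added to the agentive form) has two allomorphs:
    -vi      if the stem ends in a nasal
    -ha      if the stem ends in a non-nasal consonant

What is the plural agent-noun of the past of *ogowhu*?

ogowhuosotomvi

*ogowhu*: last vowel = /u/, a back vowel → -oso → *ogowhuoso*.
Since the last vowel of the past-tense form *ogowhuoso* is /o/ (a rounded vowel), it takes -tom, giving *ogowhuosotom*.
The agentive form *ogowhuosotom* — final consonant /m/ (a nasal) → -vi → *ogowhuosotomvi*.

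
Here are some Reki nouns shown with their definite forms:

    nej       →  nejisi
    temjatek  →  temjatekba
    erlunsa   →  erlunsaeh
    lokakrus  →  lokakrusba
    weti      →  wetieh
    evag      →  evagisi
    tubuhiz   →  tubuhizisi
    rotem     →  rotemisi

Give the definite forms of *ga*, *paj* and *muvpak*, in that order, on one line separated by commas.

gaeh, pajisi, muvpakba

The pattern is voicing of the final sound: -ba when the stem ends in a voiceless consonant (*temjatek*, *lokakrus*); -isi when the stem ends in a voiced consonant (*nej*, *evag*, *tubuhiz*, *rotem*); -eh when the stem ends in a vowel (*erlunsa*, *weti*).
*ga*: final sound = /a/, a vowel → -eh → *gaeh*.
*paj* — final sound /j/ (a voiced consonant) → -isi → *pajisi*.
*muvpak*: final sound = /k/, a voiceless consonant → -ba → *muvpakba*.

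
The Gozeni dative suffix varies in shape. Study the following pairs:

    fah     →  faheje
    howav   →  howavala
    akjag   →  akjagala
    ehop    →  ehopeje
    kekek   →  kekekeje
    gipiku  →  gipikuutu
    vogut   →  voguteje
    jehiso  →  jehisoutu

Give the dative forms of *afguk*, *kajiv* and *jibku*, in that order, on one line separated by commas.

afgukeje, kajivala, jibkuutu

The alternation tracks the final sound of the stem — -eje when the stem ends in a voiceless consonant (*fah*, *ehop*, *kekek*, *vogut*); -ala when the stem ends in a voiced consonant (*howav*, *akjag*); -utu when the stem ends in a vowel (*gipiku*, *jehiso*).
Since the final sound of *afguk* is /k/ (a voiceless consonant), it takes -eje, giving *afgukeje*.
The final sound of *kajiv* is /v/, which is a voiced consonant, so the suffix is -ala, giving *kajivala*.
*jibku* — final sound /u/ (a vowel) → -utu → *jibkuutu*.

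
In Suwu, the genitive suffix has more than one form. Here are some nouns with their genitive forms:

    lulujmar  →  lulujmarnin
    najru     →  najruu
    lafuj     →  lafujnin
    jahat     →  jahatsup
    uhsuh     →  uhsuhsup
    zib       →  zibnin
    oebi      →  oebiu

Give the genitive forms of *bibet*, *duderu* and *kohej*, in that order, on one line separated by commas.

bibetsup, duderuu, kohejnin

The suffix is conditioned by the final sound: -sup when the stem ends in a voiceless consonant (*jahat*, *uhsuh*); -nin when the stem ends in a voiced consonant (*lulujmar*, *lafuj*, *zib*); -u when the stem ends in a vowel (*najru*, *oebi*).
The final sound of *bibet* is /t/, which is a voiceless consonant, so the suffix is -sup, giving *bibetsup*.
*duderu*: final sound = /u/, a vowel → -u → *duderuu*.
The final sound of *kohej* is /j/, which is a voiced consonant, so the suffix is -nin, giving *kohejnin*.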